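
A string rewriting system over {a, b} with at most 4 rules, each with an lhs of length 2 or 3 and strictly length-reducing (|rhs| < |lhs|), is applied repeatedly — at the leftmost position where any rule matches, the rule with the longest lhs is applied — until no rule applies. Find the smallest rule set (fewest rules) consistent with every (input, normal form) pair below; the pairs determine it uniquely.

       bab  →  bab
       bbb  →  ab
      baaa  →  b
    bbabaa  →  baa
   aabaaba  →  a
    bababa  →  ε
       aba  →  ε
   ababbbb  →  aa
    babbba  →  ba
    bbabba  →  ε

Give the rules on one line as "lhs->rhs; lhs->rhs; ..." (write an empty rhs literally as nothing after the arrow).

aaa->; aba->; bb->a; bba->

  | bab
  | bbb => ab
  | baaa => b
  | bbabaa => baa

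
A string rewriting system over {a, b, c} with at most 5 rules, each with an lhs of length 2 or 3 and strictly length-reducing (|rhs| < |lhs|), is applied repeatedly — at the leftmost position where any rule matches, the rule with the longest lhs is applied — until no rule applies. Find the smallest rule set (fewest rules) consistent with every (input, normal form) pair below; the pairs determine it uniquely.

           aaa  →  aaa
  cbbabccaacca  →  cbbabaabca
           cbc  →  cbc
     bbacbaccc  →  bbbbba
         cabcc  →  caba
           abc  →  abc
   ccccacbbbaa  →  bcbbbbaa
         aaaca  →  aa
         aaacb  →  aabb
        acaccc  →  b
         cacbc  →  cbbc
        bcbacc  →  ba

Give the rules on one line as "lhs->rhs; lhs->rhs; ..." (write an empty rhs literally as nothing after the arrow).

ac->b; aca->; cba->; cc->a

  | aaa
  | cbbabccaacca => cbbabaaacca => cbbabaabca
  | cbc
  | bbacbaccc => bbbbaccc => bbbbbcc => bbbbba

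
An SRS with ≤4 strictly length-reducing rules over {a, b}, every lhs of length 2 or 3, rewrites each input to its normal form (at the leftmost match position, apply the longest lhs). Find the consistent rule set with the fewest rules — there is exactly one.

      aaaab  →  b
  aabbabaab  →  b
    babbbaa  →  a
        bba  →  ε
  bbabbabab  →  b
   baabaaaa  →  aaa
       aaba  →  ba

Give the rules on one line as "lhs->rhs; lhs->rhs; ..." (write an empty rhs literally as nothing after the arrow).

  | aaaab => aaab => aab => ab => b
  | aabbabaab => abbabaab => bbabaab => baab => bab => bb => b
  | babbbaa => bbbbaa => bbbaa => bbaa => a
  | bba => ε

ab->b; bb->b; bba->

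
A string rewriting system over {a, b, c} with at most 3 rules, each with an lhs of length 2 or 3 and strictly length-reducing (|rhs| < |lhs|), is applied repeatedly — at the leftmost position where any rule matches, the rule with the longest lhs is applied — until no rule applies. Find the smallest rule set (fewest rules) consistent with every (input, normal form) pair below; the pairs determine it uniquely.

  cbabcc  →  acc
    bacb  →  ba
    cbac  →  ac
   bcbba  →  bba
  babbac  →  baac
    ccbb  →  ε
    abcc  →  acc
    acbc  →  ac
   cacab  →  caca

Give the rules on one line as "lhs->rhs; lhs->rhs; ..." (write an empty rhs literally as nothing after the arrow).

ab->a; cb->

  | cbabcc => abcc => acc
  | bacb => ba
  | cbac => ac
  | bcbba => bba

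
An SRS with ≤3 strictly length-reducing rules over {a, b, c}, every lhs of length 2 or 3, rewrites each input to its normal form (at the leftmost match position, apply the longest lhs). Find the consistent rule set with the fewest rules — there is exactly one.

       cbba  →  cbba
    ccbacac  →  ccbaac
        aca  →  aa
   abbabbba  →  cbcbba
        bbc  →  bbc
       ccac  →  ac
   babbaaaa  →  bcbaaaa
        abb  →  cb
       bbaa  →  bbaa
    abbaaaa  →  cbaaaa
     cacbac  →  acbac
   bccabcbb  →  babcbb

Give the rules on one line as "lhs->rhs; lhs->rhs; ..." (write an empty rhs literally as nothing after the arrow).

abb->cb; ca->a

  | cbba
  | ccbacac => ccbaac
  | aca => aa
  | abbabbba => cbabbba => cbcbba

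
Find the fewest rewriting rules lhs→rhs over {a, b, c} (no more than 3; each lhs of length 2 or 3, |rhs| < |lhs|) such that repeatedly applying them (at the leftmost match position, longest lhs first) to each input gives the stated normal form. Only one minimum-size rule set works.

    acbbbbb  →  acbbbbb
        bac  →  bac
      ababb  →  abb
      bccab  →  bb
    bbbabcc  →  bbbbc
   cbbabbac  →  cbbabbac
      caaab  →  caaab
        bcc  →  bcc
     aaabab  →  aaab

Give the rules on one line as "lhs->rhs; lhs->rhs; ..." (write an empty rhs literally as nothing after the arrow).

  | acbbbbb
  | bac
  | ababb => abb
  | bccab => bb

aba->a; abc->b; cca->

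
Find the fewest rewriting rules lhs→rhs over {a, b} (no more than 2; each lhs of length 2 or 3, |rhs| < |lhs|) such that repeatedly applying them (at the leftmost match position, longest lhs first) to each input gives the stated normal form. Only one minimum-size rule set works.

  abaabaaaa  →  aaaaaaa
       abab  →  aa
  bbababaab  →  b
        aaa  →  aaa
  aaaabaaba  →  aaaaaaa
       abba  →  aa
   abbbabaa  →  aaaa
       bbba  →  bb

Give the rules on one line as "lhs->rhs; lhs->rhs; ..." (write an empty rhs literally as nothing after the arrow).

ab->a; ba->

  | abaabaaaa => aaabaaaa => aaaaaaa
  | abab => aab => aa
  | bbababaab => bbabaab => bbaab => bab => b
  | aaa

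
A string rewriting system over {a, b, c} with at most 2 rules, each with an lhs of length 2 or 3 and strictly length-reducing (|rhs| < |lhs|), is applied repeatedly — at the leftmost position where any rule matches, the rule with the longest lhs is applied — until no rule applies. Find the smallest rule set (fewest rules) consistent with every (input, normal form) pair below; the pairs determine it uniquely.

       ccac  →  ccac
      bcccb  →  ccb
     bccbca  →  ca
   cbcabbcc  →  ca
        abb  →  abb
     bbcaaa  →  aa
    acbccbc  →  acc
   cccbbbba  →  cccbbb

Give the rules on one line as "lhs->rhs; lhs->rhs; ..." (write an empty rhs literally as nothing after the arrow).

ba->; bc->

  | ccac
  | bcccb => ccb
  | bccbca => cbca => ca
  | cbcabbcc => cabbcc => cabc => ca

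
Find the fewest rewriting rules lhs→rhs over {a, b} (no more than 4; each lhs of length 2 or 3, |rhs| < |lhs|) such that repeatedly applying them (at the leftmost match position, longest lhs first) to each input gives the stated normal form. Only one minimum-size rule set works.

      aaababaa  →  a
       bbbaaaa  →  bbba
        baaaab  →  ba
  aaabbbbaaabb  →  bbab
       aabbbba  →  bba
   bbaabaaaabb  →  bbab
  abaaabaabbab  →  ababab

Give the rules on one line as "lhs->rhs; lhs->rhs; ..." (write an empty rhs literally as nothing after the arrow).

  | aaababaa => aababaa => aabaa => aaa => aa => a
  | bbbaaaa => bbbaaa => bbbaa => bbba
  | baaaab => baaab => baab => ba
  | aaabbbbaaabb => aabbbbaaabb => abbbaaabb => bbaaabb => bbaabb => bbab

aa->a; aab->a; abb->b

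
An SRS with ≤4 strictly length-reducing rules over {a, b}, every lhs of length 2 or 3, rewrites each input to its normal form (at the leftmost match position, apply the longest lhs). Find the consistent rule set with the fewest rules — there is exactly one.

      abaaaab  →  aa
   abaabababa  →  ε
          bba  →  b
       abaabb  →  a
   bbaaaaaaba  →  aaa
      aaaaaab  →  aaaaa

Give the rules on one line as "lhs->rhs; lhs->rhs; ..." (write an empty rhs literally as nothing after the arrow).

ab->; aba->; abb->a; ba->

  | abaaaab => aaab => aa
  | abaabababa => abababa => baba => ba => ε
  | bba => b
  | abaabb => abb => a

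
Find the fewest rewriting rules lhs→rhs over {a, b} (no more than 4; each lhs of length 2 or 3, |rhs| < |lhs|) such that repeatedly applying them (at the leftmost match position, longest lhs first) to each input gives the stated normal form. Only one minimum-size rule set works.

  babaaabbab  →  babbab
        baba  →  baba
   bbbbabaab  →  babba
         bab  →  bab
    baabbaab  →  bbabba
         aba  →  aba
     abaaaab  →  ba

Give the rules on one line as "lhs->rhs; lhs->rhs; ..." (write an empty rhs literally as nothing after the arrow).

  | babaaabbab => babbbbbab => babbab
  | baba
  | bbbbabaab => babaab => babba
  | bab

aaa->bb; aab->ba; bbb->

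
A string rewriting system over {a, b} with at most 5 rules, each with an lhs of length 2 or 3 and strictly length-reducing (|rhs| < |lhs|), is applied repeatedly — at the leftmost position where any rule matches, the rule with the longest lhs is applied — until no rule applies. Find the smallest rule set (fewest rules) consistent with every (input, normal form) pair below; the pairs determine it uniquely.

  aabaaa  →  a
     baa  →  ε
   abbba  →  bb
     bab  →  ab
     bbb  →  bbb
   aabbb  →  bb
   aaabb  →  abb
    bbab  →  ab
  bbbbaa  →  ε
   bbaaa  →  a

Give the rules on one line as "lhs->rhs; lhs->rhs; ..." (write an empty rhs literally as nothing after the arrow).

aa->; aab->; aba->bb; ba->a

  | aabaaa => aaa => a
  | baa => aa => ε
  | abbba => abba => aba => bb
  | bab => ab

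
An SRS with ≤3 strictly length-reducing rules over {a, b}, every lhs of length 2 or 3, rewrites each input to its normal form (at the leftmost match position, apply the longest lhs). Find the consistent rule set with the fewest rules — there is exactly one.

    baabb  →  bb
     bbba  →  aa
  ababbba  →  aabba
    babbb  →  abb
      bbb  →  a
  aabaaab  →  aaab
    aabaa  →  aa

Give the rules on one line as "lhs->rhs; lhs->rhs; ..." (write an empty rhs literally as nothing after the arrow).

  | baabb => bb
  | bbba => aa
  | ababbba => aabba
  | babbb => abb

baa->; bab->a; bbb->a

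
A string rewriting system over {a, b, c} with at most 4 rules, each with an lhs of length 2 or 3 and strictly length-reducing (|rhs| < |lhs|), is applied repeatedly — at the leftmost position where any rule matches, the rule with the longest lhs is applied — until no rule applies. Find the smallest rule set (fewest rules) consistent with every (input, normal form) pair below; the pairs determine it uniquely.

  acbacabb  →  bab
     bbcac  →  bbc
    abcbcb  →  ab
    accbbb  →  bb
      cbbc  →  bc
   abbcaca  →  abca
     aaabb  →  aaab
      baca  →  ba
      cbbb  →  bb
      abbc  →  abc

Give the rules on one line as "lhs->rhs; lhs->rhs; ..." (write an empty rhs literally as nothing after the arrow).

  | acbacabb => bacabb => babb => bab
  | bbcac => bbc
  | abcbcb => abcb => ab
  | accbbb => cbbb => bb

abb->ab; ac->; cb->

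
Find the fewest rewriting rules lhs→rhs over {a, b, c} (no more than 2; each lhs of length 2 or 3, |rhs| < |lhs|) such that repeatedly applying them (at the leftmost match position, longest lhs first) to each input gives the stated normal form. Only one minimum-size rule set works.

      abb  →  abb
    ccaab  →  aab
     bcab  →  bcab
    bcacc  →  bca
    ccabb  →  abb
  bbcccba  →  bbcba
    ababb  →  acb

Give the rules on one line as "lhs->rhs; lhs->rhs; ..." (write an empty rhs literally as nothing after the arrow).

  | abb
  | ccaab => aab
  | bcab
  | bcacc => bca

bab->c; cc->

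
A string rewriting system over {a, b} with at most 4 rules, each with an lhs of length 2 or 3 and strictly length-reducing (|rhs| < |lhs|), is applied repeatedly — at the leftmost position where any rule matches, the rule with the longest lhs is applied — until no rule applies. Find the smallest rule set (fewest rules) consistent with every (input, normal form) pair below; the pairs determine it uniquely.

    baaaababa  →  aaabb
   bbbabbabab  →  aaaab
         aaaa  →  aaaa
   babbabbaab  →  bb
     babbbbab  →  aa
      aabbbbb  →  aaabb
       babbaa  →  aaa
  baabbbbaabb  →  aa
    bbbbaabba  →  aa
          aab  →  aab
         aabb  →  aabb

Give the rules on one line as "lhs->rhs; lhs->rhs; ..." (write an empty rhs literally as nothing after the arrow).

aba->b; ba->b; baa->aa; bbb->a

  | baaaababa => aaaababa => aaabba => aaabb
  | bbbabbabab => aabbabab => aabbbab => aaaab
  | aaaa
  | babbabbaab => bbbabbaab => aabbaab => aabaab => abab => bb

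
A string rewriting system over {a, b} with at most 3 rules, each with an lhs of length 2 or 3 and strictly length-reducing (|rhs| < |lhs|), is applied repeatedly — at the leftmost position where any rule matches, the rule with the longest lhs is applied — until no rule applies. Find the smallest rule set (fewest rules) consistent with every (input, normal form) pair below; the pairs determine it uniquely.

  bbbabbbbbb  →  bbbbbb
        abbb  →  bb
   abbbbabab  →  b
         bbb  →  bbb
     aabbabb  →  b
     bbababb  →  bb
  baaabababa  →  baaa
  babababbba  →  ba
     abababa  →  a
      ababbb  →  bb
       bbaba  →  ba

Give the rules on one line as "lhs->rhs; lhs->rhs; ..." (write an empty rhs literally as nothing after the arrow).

  | bbbabbbbbb => bbabbbbbb => babbbbbb => bbbbbb
  | abbb => bb
  | abbbbabab => bbbabab => bbabab => babab => bab => b
  | bbb

ab->; bba->ba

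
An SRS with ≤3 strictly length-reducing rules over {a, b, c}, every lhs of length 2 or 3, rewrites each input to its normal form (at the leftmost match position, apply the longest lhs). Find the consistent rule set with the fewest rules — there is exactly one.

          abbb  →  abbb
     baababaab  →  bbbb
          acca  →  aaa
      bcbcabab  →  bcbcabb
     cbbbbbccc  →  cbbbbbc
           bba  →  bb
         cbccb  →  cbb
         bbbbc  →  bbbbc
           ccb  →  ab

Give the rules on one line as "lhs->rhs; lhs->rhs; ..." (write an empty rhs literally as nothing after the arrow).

  | abbb
  | baababaab => bababaab => bbabaab => bbbaab => bbbab => bbbb
  | acca => aaa
  | bcbcabab => bcbcabb

ba->b; cc->a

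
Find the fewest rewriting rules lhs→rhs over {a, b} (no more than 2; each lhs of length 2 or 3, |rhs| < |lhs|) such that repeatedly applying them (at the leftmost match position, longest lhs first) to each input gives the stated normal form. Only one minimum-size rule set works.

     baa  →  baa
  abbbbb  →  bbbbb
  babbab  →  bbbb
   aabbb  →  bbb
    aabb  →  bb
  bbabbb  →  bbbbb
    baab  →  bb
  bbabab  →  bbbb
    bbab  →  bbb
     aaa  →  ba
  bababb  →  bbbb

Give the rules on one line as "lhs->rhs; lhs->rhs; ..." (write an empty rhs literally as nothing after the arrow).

aaa->ba; ab->b

  | baa
  | abbbbb => bbbbb
  | babbab => bbbab => bbbb
  | aabbb => abbb => bbb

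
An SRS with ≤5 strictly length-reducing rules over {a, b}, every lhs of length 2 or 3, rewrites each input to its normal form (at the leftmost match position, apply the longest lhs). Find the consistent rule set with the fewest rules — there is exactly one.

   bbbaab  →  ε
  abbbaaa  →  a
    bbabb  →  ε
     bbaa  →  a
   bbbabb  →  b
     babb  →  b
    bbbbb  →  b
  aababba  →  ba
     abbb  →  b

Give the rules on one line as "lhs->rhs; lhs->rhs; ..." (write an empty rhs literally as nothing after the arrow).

  | bbbaab => baab => bab => bb => ε
  | abbbaaa => bbbaaa => baaa => bba => a
  | bbabb => abb => bb => ε
  | bbaa => aa => a

aa->a; aaa->ba; ab->b; bb->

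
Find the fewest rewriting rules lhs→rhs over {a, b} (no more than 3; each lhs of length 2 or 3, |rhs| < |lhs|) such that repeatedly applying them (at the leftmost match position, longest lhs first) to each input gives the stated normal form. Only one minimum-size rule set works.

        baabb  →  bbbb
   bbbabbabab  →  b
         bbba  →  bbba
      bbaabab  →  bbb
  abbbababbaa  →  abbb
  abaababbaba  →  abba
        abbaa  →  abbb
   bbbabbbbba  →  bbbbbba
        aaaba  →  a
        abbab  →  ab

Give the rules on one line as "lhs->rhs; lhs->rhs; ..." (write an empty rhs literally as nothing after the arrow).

  | baabb => bbbb
  | bbbabbabab => bbbabab => bbab => b
  | bbba
  | bbaabab => bbbbab => bbb

aa->b; bab->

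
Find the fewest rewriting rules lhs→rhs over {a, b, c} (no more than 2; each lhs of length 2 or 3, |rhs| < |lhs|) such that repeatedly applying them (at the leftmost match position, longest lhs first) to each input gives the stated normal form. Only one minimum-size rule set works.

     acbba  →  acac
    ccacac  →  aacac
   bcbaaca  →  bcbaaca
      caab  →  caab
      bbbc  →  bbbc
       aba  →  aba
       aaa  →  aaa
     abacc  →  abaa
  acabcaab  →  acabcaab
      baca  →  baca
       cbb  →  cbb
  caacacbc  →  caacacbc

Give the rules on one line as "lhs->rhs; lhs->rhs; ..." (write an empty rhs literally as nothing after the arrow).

  | acbba => acac
  | ccacac => aacac
  | bcbaaca
  | caab

bba->ac; cc->a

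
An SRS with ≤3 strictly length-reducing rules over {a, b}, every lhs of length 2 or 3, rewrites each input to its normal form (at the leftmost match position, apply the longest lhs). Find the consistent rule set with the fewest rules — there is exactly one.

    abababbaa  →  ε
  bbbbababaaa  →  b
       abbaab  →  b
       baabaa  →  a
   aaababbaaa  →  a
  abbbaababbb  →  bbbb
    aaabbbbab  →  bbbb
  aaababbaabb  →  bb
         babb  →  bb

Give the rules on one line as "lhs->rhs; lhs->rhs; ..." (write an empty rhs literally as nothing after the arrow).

ab->b; ba->

  | abababbaa => bababbaa => babbaa => bbaa => ba => ε
  | bbbbababaaa => bbbbabaaa => bbbbaaa => bbbaa => bba => b
  | abbaab => bbaab => bab => b
  | baabaa => abaa => baa => a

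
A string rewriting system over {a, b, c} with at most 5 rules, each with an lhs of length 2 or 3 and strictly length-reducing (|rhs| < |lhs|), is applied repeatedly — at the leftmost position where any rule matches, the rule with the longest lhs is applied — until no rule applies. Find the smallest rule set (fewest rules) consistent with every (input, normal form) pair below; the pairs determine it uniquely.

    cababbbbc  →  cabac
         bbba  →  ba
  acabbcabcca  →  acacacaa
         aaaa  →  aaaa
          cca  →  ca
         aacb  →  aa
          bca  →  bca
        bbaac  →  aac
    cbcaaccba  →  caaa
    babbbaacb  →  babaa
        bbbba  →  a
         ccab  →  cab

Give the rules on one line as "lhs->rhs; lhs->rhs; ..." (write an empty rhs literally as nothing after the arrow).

bb->; bcc->ca; cb->; cc->c

  | cababbbbc => cababbc => cabac
  | bbba => ba
  | acabbcabcca => acacabcca => acacacaa
  | aaaa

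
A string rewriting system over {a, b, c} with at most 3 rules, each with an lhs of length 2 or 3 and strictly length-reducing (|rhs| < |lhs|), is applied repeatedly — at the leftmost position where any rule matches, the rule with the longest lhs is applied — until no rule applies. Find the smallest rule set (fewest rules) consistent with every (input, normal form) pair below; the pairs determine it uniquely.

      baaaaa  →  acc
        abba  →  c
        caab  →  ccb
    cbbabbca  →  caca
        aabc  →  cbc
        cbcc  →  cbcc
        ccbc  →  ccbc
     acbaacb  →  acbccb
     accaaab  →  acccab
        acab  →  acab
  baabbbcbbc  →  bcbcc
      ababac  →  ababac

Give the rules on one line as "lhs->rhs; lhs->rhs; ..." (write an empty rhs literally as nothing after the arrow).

aa->c; bb->; bca->ac

  | baaaaa => bcaaa => acaa => acc
  | abba => aa => c
  | caab => ccb
  | cbbabbca => cabbca => caca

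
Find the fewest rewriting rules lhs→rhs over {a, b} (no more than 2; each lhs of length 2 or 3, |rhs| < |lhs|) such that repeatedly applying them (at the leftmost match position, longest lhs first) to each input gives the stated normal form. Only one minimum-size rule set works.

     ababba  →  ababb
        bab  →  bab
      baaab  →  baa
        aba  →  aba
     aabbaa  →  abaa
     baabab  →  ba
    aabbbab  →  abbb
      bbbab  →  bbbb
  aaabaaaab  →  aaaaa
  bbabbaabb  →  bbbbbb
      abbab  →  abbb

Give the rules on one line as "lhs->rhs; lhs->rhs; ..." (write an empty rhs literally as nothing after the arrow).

  | ababba => ababb
  | bab
  | baaab => baa
  | aba

aab->a; bba->bb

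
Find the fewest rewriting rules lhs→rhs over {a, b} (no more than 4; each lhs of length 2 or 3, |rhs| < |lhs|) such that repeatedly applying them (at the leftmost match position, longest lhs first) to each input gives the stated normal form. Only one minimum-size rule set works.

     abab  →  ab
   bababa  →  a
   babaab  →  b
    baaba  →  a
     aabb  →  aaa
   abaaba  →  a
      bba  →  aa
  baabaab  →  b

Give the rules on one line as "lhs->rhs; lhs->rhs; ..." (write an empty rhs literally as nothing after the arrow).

  | abab => bab => ab
  | bababa => ababa => baba => aba => ba => a
  | babaab => abaab => baab => b
  | baaba => ba => a

aba->ba; ba->a; baa->; bb->a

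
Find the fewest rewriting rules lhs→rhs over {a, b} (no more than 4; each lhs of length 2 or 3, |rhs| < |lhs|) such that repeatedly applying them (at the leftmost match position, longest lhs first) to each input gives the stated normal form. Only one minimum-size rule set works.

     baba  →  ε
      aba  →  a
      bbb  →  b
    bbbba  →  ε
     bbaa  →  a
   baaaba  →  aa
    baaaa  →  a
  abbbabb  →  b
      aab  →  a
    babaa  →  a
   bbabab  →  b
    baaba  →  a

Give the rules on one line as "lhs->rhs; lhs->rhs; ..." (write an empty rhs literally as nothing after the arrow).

  | baba => ba => ε
  | aba => a
  | bbb => bb => b
  | bbbba => bbba => bba => ba => ε

aaa->a; ab->; ba->; bb->b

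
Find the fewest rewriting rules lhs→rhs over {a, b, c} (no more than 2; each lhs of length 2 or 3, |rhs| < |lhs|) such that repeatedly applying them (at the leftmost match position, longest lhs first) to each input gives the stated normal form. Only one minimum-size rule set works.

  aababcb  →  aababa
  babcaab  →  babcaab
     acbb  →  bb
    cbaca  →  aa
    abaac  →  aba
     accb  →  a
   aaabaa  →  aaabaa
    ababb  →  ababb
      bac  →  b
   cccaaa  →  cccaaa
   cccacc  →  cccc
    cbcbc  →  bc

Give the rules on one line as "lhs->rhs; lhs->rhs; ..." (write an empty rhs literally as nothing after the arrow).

ac->; cb->a

  | aababcb => aababa
  | babcaab
  | acbb => bb
  | cbaca => aaca => aa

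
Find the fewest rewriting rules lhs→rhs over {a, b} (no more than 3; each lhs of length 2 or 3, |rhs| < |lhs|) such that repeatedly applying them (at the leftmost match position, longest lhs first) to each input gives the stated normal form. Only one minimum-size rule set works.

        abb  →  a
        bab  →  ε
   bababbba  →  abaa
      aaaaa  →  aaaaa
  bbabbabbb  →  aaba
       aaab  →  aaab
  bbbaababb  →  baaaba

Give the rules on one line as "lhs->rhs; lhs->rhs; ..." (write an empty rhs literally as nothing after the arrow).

  | abb => a
  | bab => bb => ε
  | bababbba => bbabbba => abbba => abaa
  | aaaaa

bab->bb; bb->; bbb->ba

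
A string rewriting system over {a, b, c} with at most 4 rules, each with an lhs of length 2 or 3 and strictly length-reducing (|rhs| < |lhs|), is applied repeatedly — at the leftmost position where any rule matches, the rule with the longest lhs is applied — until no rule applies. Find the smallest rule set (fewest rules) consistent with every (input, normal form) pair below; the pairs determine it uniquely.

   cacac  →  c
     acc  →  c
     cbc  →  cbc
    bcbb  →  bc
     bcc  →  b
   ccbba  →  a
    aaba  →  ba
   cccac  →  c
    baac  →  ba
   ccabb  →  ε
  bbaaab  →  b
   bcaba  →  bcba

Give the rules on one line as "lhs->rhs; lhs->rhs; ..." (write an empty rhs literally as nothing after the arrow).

ab->b; ac->; bb->; cc->

  | cacac => cac => c
  | acc => c
  | cbc
  | bcbb => bc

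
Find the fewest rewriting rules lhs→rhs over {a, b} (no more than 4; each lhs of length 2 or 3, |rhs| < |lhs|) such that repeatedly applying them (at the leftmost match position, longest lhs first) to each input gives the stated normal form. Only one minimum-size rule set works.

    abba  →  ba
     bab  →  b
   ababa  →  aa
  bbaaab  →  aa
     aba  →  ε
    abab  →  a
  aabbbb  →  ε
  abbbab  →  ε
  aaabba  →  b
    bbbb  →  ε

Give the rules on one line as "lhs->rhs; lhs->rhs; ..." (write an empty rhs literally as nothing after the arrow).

ab->; aba->bb; bb->; bbb->a

  | abba => ba
  | bab => b
  | ababa => bbba => aa
  | bbaaab => aaab => aa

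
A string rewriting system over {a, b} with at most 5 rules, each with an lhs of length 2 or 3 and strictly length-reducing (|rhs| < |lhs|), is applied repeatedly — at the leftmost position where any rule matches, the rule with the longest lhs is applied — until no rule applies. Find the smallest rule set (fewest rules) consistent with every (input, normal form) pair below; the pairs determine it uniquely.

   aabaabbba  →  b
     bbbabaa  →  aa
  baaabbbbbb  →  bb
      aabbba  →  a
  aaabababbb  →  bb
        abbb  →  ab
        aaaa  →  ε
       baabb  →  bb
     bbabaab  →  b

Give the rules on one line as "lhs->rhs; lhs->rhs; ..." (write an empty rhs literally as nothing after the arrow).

aaa->b; abb->bb; ba->; bbb->ab

  | aabaabbba => aaabbba => bbbba => abba => bba => b
  | bbbabaa => ababaa => abaa => aa
  | baaabbbbbb => aabbbbbb => abbbbbb => bbbbbb => abbbb => bbbb => abb => bb
  | aabbba => abbba => bbba => aba => a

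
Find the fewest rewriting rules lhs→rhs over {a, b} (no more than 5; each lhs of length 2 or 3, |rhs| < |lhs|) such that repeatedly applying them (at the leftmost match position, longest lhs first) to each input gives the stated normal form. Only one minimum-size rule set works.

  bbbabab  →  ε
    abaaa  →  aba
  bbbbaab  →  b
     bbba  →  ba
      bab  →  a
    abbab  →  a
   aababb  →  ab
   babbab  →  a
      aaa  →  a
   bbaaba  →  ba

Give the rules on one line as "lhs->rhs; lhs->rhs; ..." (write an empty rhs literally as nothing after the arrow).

aa->a; aab->; bab->a; bb->b

  | bbbabab => bbabab => babab => aab => ε
  | abaaa => abaa => aba
  | bbbbaab => bbbaab => bbaab => baab => b
  | bbba => bba => ba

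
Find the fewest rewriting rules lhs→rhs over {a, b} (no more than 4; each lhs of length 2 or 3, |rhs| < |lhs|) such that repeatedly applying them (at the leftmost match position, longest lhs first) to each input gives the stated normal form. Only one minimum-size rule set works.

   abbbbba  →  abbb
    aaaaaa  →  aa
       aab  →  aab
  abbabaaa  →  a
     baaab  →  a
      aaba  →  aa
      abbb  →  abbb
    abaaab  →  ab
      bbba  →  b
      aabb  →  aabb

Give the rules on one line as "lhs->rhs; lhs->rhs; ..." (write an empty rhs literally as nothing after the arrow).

aaa->a; aba->a; bab->a; bba->

  | abbbbba => abbb
  | aaaaaa => aaaa => aa
  | aab
  | abbabaaa => abaaa => aaa => a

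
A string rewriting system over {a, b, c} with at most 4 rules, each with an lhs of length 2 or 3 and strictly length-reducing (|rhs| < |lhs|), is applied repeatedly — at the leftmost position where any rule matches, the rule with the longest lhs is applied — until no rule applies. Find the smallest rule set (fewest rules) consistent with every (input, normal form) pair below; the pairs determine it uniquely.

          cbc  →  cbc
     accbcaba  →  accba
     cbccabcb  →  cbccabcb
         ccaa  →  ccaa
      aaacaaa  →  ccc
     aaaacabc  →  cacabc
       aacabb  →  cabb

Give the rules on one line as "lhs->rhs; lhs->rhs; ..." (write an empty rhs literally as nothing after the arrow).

  | cbc
  | accbcaba => accba
  | cbccabcb
  | ccaa

aaa->c; aac->c; bca->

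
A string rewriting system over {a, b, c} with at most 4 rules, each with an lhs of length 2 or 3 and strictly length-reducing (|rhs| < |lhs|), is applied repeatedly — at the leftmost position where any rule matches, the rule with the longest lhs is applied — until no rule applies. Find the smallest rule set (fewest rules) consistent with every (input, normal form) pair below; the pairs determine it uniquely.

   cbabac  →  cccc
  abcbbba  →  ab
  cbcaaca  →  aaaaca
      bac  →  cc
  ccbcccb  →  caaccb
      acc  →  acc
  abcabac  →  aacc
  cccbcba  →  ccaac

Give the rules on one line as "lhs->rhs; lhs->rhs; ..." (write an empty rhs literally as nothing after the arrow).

  | cbabac => ccbac => cccc
  | abcbbba => abbba => abbc => ab
  | cbcaaca => aaaaca
  | bac => cc

ba->c; bc->; cbc->aa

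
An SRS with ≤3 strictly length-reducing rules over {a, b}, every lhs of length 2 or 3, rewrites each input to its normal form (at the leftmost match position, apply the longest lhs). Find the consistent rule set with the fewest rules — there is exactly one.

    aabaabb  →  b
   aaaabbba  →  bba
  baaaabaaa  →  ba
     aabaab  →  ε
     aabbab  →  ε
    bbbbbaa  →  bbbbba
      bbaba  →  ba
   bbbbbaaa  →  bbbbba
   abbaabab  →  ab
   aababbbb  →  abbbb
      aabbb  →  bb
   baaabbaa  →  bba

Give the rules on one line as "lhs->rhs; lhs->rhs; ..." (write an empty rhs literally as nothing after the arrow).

aa->a; aab->; bab->

  | aabaabb => aabb => b
  | aaaabbba => aaabbba => aabbba => bba
  | baaaabaaa => baaabaaa => baabaaa => baaa => baa => ba
  | aabaab => aab => ε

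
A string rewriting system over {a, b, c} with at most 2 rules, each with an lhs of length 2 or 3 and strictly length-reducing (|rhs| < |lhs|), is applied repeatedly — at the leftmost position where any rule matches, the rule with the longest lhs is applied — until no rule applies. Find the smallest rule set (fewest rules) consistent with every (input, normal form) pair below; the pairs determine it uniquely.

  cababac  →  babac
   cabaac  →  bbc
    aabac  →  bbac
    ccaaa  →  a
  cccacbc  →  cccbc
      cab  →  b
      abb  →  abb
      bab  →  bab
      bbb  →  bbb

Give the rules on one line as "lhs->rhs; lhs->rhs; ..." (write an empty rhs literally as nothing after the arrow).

aa->b; ca->

  | cababac => babac
  | cabaac => baac => bbc
  | aabac => bbac
  | ccaaa => caa => a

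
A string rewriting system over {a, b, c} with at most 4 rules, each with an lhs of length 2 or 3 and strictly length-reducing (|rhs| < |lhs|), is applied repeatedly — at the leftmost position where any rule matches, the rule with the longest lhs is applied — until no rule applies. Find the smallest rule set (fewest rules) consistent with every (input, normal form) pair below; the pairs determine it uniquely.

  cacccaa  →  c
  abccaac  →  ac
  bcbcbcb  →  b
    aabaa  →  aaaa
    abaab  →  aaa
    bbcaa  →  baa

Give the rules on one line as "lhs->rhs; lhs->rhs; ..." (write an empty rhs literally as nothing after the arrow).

  | cacccaa => cccaa => cca => c
  | abccaac => accaac => acac => ac
  | bcbcbcb => bcbcb => bcb => b
  | aabaa => aaaa

ab->a; bc->; ca->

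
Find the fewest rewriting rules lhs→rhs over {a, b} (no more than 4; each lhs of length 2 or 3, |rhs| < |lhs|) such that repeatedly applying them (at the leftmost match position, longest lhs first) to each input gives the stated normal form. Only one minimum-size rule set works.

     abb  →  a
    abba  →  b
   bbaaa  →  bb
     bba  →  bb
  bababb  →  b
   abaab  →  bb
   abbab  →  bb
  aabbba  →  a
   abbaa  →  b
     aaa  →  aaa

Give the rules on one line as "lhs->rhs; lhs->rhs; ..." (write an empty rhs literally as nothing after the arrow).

ab->a; aba->b; ba->b; bbb->

  | abb => ab => a
  | abba => aba => b
  | bbaaa => bbaa => bba => bb
  | bba => bb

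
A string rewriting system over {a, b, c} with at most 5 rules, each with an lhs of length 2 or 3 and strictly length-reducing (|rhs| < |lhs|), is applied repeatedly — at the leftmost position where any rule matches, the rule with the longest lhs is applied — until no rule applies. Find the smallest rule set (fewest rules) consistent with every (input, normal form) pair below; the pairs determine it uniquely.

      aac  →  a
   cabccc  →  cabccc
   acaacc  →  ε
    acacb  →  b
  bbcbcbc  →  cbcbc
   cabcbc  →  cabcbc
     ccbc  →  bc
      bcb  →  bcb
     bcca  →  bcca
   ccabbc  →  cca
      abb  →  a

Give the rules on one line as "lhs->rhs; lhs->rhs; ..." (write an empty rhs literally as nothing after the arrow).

  | aac => a
  | cabccc
  | acaacc => aacc => ac => ε
  | acacb => acb => b

ac->; bb->; cac->ca; ccb->b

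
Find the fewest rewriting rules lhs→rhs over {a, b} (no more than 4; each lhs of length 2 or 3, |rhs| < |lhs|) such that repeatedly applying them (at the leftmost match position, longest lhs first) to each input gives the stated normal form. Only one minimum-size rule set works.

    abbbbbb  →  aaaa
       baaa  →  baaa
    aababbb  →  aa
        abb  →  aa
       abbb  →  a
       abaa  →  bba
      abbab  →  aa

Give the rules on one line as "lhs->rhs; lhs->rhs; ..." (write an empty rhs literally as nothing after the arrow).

ab->; aba->bb; abb->aa

  | abbbbbb => aabbbb => aaabb => aaaa
  | baaa
  | aababbb => abbbbb => aabbb => aaab => aa
  | abb => aa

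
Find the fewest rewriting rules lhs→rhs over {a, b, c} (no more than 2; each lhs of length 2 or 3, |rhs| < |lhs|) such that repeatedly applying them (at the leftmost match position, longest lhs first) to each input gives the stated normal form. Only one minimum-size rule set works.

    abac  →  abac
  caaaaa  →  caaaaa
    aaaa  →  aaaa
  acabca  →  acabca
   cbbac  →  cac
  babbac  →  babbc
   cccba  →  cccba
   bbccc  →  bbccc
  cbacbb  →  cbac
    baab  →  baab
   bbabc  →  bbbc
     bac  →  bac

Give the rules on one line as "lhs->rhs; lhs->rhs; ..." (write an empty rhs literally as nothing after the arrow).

bba->bb; cbb->c

  | abac
  | caaaaa
  | aaaa
  | acabca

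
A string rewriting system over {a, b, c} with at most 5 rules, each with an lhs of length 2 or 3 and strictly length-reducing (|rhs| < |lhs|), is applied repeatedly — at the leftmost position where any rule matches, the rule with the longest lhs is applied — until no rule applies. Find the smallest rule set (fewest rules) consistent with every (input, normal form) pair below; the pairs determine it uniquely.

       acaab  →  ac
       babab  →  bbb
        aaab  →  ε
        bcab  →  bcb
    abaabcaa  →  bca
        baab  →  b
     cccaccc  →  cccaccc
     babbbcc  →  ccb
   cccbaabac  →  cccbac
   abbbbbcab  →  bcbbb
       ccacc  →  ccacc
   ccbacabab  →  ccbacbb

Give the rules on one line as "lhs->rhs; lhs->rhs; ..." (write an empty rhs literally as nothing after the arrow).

  | acaab => ac
  | babab => bbab => bbb
  | aaab => aab => ε
  | bcab => bcb

aa->a; aab->; ab->b; bbc->cb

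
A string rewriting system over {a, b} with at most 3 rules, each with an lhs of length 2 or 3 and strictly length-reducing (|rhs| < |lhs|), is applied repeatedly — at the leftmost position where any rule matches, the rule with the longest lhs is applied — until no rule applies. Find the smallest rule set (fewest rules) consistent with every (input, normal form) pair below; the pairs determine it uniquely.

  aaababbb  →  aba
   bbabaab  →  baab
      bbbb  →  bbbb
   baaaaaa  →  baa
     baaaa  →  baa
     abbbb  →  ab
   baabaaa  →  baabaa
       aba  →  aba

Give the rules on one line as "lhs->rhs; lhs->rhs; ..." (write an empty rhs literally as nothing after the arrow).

  | aaababbb => aababbb => aaabb => aabb => aba
  | bbabaab => baaab => baab
  | bbbb
  | baaaaaa => baaaaa => baaaa => baaa => baa

aaa->aa; abb->ba; bab->a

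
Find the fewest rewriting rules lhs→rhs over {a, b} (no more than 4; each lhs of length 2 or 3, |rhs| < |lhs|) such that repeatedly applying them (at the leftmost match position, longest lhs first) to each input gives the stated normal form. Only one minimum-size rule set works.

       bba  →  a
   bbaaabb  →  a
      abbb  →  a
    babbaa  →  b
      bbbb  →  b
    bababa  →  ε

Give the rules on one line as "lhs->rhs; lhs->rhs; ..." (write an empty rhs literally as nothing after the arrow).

  | bba => a
  | bbaaabb => aaabb => babb => bb => a
  | abbb => aab => bb => a
  | babbaa => bbaa => aa => b

aa->b; ba->; bb->a; bba->a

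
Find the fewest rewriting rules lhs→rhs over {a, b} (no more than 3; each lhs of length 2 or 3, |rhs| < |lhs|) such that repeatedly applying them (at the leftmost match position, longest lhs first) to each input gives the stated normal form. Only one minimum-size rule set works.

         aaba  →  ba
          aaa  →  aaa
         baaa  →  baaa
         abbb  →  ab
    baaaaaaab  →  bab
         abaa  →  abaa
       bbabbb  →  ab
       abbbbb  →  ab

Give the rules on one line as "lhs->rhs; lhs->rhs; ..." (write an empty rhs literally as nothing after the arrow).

  | aaba => ba
  | aaa
  | baaa
  | abbb => ab

aab->b; bb->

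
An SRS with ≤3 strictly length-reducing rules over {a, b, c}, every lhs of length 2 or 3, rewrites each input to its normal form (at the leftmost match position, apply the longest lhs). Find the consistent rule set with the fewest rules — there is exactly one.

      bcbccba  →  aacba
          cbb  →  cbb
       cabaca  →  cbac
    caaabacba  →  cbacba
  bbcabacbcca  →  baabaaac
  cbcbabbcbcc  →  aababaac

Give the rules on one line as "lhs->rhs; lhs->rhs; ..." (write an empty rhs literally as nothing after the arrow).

bc->a; ca->c; cbc->aa

  | bcbccba => abccba => aacba
  | cbb
  | cabaca => cbaca => cbac
  | caaabacba => caabacba => cabacba => cbacba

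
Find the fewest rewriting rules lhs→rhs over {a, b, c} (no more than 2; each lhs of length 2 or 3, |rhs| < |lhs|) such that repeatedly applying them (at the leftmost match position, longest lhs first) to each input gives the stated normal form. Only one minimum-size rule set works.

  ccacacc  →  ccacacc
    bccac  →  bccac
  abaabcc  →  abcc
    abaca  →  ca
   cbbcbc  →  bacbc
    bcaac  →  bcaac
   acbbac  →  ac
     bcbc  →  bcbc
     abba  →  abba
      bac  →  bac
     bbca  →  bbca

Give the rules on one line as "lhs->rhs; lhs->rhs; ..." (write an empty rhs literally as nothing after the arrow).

  | ccacacc
  | bccac
  | abaabcc => abcc
  | abaca => ca

aba->; cbb->ba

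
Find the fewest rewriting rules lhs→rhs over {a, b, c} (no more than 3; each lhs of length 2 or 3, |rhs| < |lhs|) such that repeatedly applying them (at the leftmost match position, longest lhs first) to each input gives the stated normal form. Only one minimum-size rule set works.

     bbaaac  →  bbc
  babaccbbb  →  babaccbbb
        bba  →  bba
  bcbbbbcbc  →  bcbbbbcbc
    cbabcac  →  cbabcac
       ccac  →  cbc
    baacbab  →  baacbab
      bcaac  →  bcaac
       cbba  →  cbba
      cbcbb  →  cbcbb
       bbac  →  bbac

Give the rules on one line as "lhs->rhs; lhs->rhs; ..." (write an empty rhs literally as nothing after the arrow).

  | bbaaac => bbc
  | babaccbbb
  | bba
  | bcbbbbcbc

aaa->; cca->cb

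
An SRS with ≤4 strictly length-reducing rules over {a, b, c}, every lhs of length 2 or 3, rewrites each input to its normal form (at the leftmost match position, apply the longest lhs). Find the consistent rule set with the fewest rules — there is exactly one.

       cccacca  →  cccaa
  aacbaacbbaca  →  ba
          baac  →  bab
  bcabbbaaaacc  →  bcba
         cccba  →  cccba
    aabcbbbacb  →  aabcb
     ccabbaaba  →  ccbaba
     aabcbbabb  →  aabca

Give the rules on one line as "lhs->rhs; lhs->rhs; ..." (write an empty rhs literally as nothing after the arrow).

aaa->ba; ac->b; acc->a; bb->

  | cccacca => cccaa
  | aacbaacbbaca => abbaacbbaca => aaacbbaca => bacbbaca => bbbbaca => bbaca => aca => ba
  | baac => bab
  | bcabbbaaaacc => bcabaaaacc => bcabbaacc => bcaaacc => bcbacc => bcba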